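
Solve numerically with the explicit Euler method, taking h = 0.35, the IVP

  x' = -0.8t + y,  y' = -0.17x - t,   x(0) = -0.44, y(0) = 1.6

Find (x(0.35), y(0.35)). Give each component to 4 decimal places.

Euler on (x,y): x_{n+1} = x_n + h·x', y_{n+1} = y_n + h·y'.
0.000000: (-0.440000, 1.600000); f=(1.600000, 0.074800) → (0.120000, 1.626180)
(x(0.35), y(0.35)) ≈ (0.1200, 1.6262)

0.1200, 1.6262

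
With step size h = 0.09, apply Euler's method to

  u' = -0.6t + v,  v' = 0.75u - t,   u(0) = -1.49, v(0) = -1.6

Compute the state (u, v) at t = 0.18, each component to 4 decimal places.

-1.7919, -1.8190

Euler on (u,v): u_{n+1} = u_n + h·u', v_{n+1} = v_n + h·v'.
0.000000: (-1.490000, -1.600000); f=(-1.600000, -1.117500) → (-1.634000, -1.700575)
0.090000: (-1.634000, -1.700575); f=(-1.754575, -1.315500) → (-1.791912, -1.818970)
(u(0.18), v(0.18)) ≈ (-1.7919, -1.8190)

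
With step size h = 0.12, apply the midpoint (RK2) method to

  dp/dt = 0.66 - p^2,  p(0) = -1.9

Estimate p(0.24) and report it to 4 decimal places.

Midpoint: k1 = f(t_n, p_n); k2 = f(t_n + h/2, p_n + (h/2)·k1); p_{n+1} = p_n + h·k2.
t=0.000000, p=-1.900000:
  k1 = f(0.000000, -1.900000) = -2.950000
  k2 = f(0.060000, -2.077000) = -3.653929
  p ← -1.900000 + 0.12·(-3.653929) = -2.338471
t=0.120000, p=-2.338471:
  k1 = f(0.120000, -2.338471) = -4.808449
  k2 = f(0.180000, -2.626978) = -6.241016
  p ← -2.338471 + 0.12·(-6.241016) = -3.087393
p(0.24) ≈ -3.0874

-3.0874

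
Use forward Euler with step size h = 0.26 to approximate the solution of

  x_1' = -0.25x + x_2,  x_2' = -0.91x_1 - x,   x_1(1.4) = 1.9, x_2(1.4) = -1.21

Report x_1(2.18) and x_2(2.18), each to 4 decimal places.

Euler on (x_1,x_2): x_1_{n+1} = x_1_n + h·x_1', x_2_{n+1} = x_2_n + h·x_2'.
1.400000: (1.900000, -1.210000); f=(-1.560000, -3.129000) → (1.494400, -2.023540)
1.660000: (1.494400, -2.023540); f=(-2.438540, -3.019904) → (0.860380, -2.808715)
1.920000: (0.860380, -2.808715); f=(-3.288715, -2.702945) → (0.005314, -3.511481)
(x_1(2.18), x_2(2.18)) ≈ (0.0053, -3.5115)

0.0053, -3.5115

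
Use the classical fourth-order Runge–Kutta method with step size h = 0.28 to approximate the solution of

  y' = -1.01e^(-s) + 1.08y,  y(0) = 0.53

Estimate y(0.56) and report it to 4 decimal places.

0.3587

RK4: k1 = f(s_n, y_n); k2 = f(s_n + h/2, y_n + (h/2)·k1); k3 = f(s_n + h/2, y_n + (h/2)·k2); k4 = f(s_n + h, y_n + h·k3); y_{n+1} = y_n + (h/6)·(k1 + 2k2 + 2k3 + k4).
s=0.000000, y=0.530000:
  k1 = f(0.000000, 0.530000) = -0.437600
  k2 = f(0.140000, 0.468736) = -0.371817
  k3 = f(0.140000, 0.477946) = -0.361871
  k4 = f(0.280000, 0.428676) = -0.300371
  y ← 0.530000 + (0.28/6)·(k1 + 2k2 + 2k3 + k4) = 0.427084
s=0.280000, y=0.427084:
  k1 = f(0.280000, 0.427084) = -0.302091
  k2 = f(0.420000, 0.384791) = -0.248043
  k3 = f(0.420000, 0.392358) = -0.239871
  k4 = f(0.560000, 0.359920) = -0.188208
  y ← 0.427084 + (0.28/6)·(k1 + 2k2 + 2k3 + k4) = 0.358665
y(0.56) ≈ 0.3587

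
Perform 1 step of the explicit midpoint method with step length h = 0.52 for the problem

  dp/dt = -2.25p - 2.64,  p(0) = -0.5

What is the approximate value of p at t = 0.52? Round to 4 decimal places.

Midpoint: k1 = f(t_n, p_n); k2 = f(t_n + h/2, p_n + (h/2)·k1); p_{n+1} = p_n + h·k2.
t=0.000000, p=-0.500000:
  k1 = f(0.000000, -0.500000) = -1.515000
  k2 = f(0.260000, -0.893900) = -0.628725
  p ← -0.500000 + 0.52·(-0.628725) = -0.826937
p(0.52) ≈ -0.8269

-0.8269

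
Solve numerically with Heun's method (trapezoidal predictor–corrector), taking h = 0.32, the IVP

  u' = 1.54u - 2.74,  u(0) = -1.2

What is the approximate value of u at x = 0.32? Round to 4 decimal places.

-3.0299

Heun: k1 = f(x_n, u_n); k2 = f(x_n + h, u_n + h·k1); u_{n+1} = u_n + (h/2)·(k1 + k2).
x=0.000000, u=-1.200000:
  k1 = f(0.000000, -1.200000) = -4.588000
  k2 = f(0.320000, -2.668160) = -6.848966
  u ← -1.200000 + (0.32/2)·(-4.588000 + (-6.848966)) = -3.029915
u(0.32) ≈ -3.0299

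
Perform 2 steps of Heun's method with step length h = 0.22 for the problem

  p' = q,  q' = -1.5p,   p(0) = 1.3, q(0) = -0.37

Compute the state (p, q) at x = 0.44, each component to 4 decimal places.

Heun on (p,q): k1 = f(x_n, state_n); k2 = f(x_n + h, state_n + h·k1); state_{n+1} = state_n + (h/2)·(k1 + k2).
0.000000: (1.300000, -0.370000)
  k1 = (-0.370000, -1.950000)
  predictor → (1.218600, -0.799000)
  k2 = (-0.799000, -1.827900)
  → (1.171410, -0.785569)
0.220000: (1.171410, -0.785569)
  k1 = (-0.785569, -1.757115)
  predictor → (0.998585, -1.172134)
  k2 = (-1.172134, -1.497877)
  → (0.956063, -1.143618)
(p(0.44), q(0.44)) ≈ (0.9561, -1.1436)

0.9561, -1.1436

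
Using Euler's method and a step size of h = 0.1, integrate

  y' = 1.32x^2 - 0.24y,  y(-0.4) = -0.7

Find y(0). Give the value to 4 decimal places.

-0.5978

Euler: y_{n+1} = y_n + h·f(x_n, y_n).
x=-0.400000, y=-0.700000: f=0.379200 → y ← -0.700000 + 0.1·0.379200 = -0.662080
x=-0.300000, y=-0.662080: f=0.277699 → y ← -0.662080 + 0.1·0.277699 = -0.634310
x=-0.200000, y=-0.634310: f=0.205034 → y ← -0.634310 + 0.1·0.205034 = -0.613807
x=-0.100000, y=-0.613807: f=0.160514 → y ← -0.613807 + 0.1·0.160514 = -0.597755
y(0) ≈ -0.5978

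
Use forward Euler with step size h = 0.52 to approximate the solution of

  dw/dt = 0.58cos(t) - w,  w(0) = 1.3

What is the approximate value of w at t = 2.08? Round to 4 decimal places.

0.2392

Euler: w_{n+1} = w_n + h·f(t_n, w_n).
t=0.000000, w=1.300000: f=-0.720000 → w ← 1.300000 + 0.52·(-0.720000) = 0.925600
t=0.520000, w=0.925600: f=-0.422265 → w ← 0.925600 + 0.52·(-0.422265) = 0.706022
t=1.040000, w=0.706022: f=-0.412415 → w ← 0.706022 + 0.52·(-0.412415) = 0.491567
t=1.560000, w=0.491567: f=-0.485305 → w ← 0.491567 + 0.52·(-0.485305) = 0.239208
w(2.08) ≈ 0.2392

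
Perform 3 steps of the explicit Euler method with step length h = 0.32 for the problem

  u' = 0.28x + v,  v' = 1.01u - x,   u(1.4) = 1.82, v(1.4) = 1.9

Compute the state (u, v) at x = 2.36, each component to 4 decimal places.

Euler on (u,v): u_{n+1} = u_n + h·u', v_{n+1} = v_n + h·v'.
1.400000: (1.820000, 1.900000); f=(2.292000, 0.438200) → (2.553440, 2.040224)
1.720000: (2.553440, 2.040224); f=(2.521824, 0.858974) → (3.360424, 2.315096)
2.040000: (3.360424, 2.315096); f=(2.886296, 1.354028) → (4.284038, 2.748385)
(u(2.36), v(2.36)) ≈ (4.2840, 2.7484)

4.2840, 2.7484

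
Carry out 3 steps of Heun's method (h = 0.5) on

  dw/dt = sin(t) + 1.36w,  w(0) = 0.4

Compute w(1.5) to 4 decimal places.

Heun: k1 = f(t_n, w_n); k2 = f(t_n + h, w_n + h·k1); w_{n+1} = w_n + (h/2)·(k1 + k2).
t=0.000000, w=0.400000:
  k1 = f(0.000000, 0.400000) = 0.544000
  k2 = f(0.500000, 0.672000) = 1.393346
  w ← 0.400000 + (0.5/2)·(0.544000 + 1.393346) = 0.884336
t=0.500000, w=0.884336:
  k1 = f(0.500000, 0.884336) = 1.682123
  k2 = f(1.000000, 1.725398) = 3.188012
  w ← 0.884336 + (0.5/2)·(1.682123 + 3.188012) = 2.101870
t=1.000000, w=2.101870:
  k1 = f(1.000000, 2.101870) = 3.700014
  k2 = f(1.500000, 3.951877) = 6.372048
  w ← 2.101870 + (0.5/2)·(3.700014 + 6.372048) = 4.619886
w(1.5) ≈ 4.6199

4.6199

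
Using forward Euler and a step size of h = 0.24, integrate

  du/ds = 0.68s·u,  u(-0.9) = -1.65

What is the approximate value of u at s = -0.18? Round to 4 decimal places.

Euler: u_{n+1} = u_n + h·f(s_n, u_n).
s=-0.900000, u=-1.650000: f=1.009800 → u ← -1.650000 + 0.24·1.009800 = -1.407648
s=-0.660000, u=-1.407648: f=0.631752 → u ← -1.407648 + 0.24·0.631752 = -1.256027
s=-0.420000, u=-1.256027: f=0.358721 → u ← -1.256027 + 0.24·0.358721 = -1.169934
u(-0.18) ≈ -1.1699

-1.1699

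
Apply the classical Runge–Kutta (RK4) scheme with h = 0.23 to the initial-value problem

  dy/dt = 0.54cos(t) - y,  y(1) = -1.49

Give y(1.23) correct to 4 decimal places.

RK4: k1 = f(t_n, y_n); k2 = f(t_n + h/2, y_n + (h/2)·k1); k3 = f(t_n + h/2, y_n + (h/2)·k2); k4 = f(t_n + h, y_n + h·k3); y_{n+1} = y_n + (h/6)·(k1 + 2k2 + 2k3 + k4).
t=1.000000, y=-1.490000:
  k1 = f(1.000000, -1.490000) = 1.781763
  k2 = f(1.115000, -1.285097) = 1.522793
  k3 = f(1.115000, -1.314879) = 1.552575
  k4 = f(1.230000, -1.132908) = 1.313396
  y ← -1.490000 + (0.23/6)·(k1 + 2k2 + 2k3 + k4) = -1.135574
y(1.23) ≈ -1.1356

-1.1356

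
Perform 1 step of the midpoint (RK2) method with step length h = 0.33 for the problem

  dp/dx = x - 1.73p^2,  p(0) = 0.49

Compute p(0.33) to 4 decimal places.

Midpoint: k1 = f(x_n, p_n); k2 = f(x_n + h/2, p_n + (h/2)·k1); p_{n+1} = p_n + h·k2.
x=0.000000, p=0.490000:
  k1 = f(0.000000, 0.490000) = -0.415373
  k2 = f(0.165000, 0.421463) = -0.142302
  p ← 0.490000 + 0.33·(-0.142302) = 0.443040
p(0.33) ≈ 0.4430

0.4430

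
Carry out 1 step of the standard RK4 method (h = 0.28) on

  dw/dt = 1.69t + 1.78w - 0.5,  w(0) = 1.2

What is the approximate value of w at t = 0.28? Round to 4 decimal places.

RK4: k1 = f(t_n, w_n); k2 = f(t_n + h/2, w_n + (h/2)·k1); k3 = f(t_n + h/2, w_n + (h/2)·k2); k4 = f(t_n + h, w_n + h·k3); w_{n+1} = w_n + (h/6)·(k1 + 2k2 + 2k3 + k4).
t=0.000000, w=1.200000:
  k1 = f(0.000000, 1.200000) = 1.636000
  k2 = f(0.140000, 1.429040) = 2.280291
  k3 = f(0.140000, 1.519241) = 2.440849
  k4 = f(0.280000, 1.883438) = 3.325719
  w ← 1.200000 + (0.28/6)·(k1 + 2k2 + 2k3 + k4) = 1.872187
w(0.28) ≈ 1.8722

1.8722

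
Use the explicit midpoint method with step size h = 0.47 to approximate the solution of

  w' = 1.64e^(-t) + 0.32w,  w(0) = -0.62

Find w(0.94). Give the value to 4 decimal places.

Midpoint: k1 = f(t_n, w_n); k2 = f(t_n + h/2, w_n + (h/2)·k1); w_{n+1} = w_n + h·k2.
t=0.000000, w=-0.620000:
  k1 = f(0.000000, -0.620000) = 1.441600
  k2 = f(0.235000, -0.281224) = 1.206545
  w ← -0.620000 + 0.47·1.206545 = -0.052924
t=0.470000, w=-0.052924:
  k1 = f(0.470000, -0.052924) = 1.008068
  k2 = f(0.705000, 0.183972) = 0.869209
  w ← -0.052924 + 0.47·0.869209 = 0.355604
w(0.94) ≈ 0.3556

0.3556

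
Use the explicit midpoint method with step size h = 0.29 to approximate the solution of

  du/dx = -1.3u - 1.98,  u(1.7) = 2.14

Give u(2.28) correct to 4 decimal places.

0.2415

Midpoint: k1 = f(x_n, u_n); k2 = f(x_n + h/2, u_n + (h/2)·k1); u_{n+1} = u_n + h·k2.
x=1.700000, u=2.140000:
  k1 = f(1.700000, 2.140000) = -4.762000
  k2 = f(1.845000, 1.449510) = -3.864363
  u ← 2.140000 + 0.29·(-3.864363) = 1.019335
x=1.990000, u=1.019335:
  k1 = f(1.990000, 1.019335) = -3.305135
  k2 = f(2.135000, 0.540090) = -2.682117
  u ← 1.019335 + 0.29·(-2.682117) = 0.241521
u(2.28) ≈ 0.2415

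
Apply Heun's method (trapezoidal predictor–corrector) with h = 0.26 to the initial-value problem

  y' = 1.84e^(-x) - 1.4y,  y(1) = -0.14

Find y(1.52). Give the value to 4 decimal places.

Heun: k1 = f(x_n, y_n); k2 = f(x_n + h, y_n + h·k1); y_{n+1} = y_n + (h/2)·(k1 + k2).
x=1.000000, y=-0.140000:
  k1 = f(1.000000, -0.140000) = 0.872898
  k2 = f(1.260000, 0.086954) = 0.400188
  y ← -0.140000 + (0.26/2)·(0.872898 + 0.400188) = 0.025501
x=1.260000, y=0.025501:
  k1 = f(1.260000, 0.025501) = 0.486222
  k2 = f(1.520000, 0.151919) = 0.189743
  y ← 0.025501 + (0.26/2)·(0.486222 + 0.189743) = 0.113377
y(1.52) ≈ 0.1134

0.1134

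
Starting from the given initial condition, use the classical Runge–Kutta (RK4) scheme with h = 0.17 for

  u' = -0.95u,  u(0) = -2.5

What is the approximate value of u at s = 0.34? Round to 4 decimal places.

-1.8099

RK4: k1 = f(s_n, u_n); k2 = f(s_n + h/2, u_n + (h/2)·k1); k3 = f(s_n + h/2, u_n + (h/2)·k2); k4 = f(s_n + h, u_n + h·k3); u_{n+1} = u_n + (h/6)·(k1 + 2k2 + 2k3 + k4).
s=0.000000, u=-2.500000:
  k1 = f(0.000000, -2.500000) = 2.375000
  k2 = f(0.085000, -2.298125) = 2.183219
  k3 = f(0.085000, -2.314426) = 2.198705
  k4 = f(0.170000, -2.126220) = 2.019909
  u ← -2.500000 + (0.17/6)·(k1 + 2k2 + 2k3 + k4) = -2.127169
s=0.170000, u=-2.127169:
  k1 = f(0.170000, -2.127169) = 2.020810
  k2 = f(0.255000, -1.955400) = 1.857630
  k3 = f(0.255000, -1.969270) = 1.870807
  k4 = f(0.340000, -1.809131) = 1.718675
  u ← -2.127169 + (0.17/6)·(k1 + 2k2 + 2k3 + k4) = -1.809938
u(0.34) ≈ -1.8099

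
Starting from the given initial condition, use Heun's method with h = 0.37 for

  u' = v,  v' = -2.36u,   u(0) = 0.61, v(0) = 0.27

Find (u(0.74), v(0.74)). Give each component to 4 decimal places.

Heun on (u,v): k1 = f(s_n, state_n); k2 = f(s_n + h, state_n + h·k1); state_{n+1} = state_n + (h/2)·(k1 + k2).
0.000000: (0.610000, 0.270000)
  k1 = (0.270000, -1.439600)
  predictor → (0.709900, -0.262652)
  k2 = (-0.262652, -1.675364)
  → (0.611359, -0.306268)
0.370000: (0.611359, -0.306268)
  k1 = (-0.306268, -1.442808)
  predictor → (0.498040, -0.840107)
  k2 = (-0.840107, -1.175375)
  → (0.399280, -0.790632)
(u(0.74), v(0.74)) ≈ (0.3993, -0.7906)

0.3993, -0.7906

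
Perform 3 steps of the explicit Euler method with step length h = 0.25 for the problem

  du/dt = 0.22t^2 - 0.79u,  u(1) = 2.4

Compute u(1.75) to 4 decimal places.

Euler: u_{n+1} = u_n + h·f(t_n, u_n).
t=1.000000, u=2.400000: f=-1.676000 → u ← 2.400000 + 0.25·(-1.676000) = 1.981000
t=1.250000, u=1.981000: f=-1.221240 → u ← 1.981000 + 0.25·(-1.221240) = 1.675690
t=1.500000, u=1.675690: f=-0.828795 → u ← 1.675690 + 0.25·(-0.828795) = 1.468491
u(1.75) ≈ 1.4685

1.4685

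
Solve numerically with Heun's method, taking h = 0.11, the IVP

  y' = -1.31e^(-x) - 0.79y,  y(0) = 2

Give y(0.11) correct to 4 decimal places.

1.7034

Heun: k1 = f(x_n, y_n); k2 = f(x_n + h, y_n + h·k1); y_{n+1} = y_n + (h/2)·(k1 + k2).
x=0.000000, y=2.000000:
  k1 = f(0.000000, 2.000000) = -2.890000
  k2 = f(0.110000, 1.682100) = -2.502402
  y ← 2.000000 + (0.11/2)·(-2.890000 + (-2.502402)) = 1.703418
y(0.11) ≈ 1.7034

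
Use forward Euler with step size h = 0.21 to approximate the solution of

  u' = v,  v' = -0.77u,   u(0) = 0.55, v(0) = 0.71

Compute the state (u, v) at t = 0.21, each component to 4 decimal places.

Euler on (u,v): u_{n+1} = u_n + h·u', v_{n+1} = v_n + h·v'.
0.000000: (0.550000, 0.710000); f=(0.710000, -0.423500) → (0.699100, 0.621065)
(u(0.21), v(0.21)) ≈ (0.6991, 0.6211)

0.6991, 0.6211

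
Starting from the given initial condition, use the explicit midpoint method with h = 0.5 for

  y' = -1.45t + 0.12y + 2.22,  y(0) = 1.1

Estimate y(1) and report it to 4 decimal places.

2.8503

Midpoint: k1 = f(t_n, y_n); k2 = f(t_n + h/2, y_n + (h/2)·k1); y_{n+1} = y_n + h·k2.
t=0.000000, y=1.100000:
  k1 = f(0.000000, 1.100000) = 2.352000
  k2 = f(0.250000, 1.688000) = 2.060060
  y ← 1.100000 + 0.5·2.060060 = 2.130030
t=0.500000, y=2.130030:
  k1 = f(0.500000, 2.130030) = 1.750604
  k2 = f(0.750000, 2.567681) = 1.440622
  y ← 2.130030 + 0.5·1.440622 = 2.850341
y(1) ≈ 2.8503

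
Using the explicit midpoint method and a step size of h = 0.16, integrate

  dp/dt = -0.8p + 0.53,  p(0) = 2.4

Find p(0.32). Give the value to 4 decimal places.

2.0086

Midpoint: k1 = f(t_n, p_n); k2 = f(t_n + h/2, p_n + (h/2)·k1); p_{n+1} = p_n + h·k2.
t=0.000000, p=2.400000:
  k1 = f(0.000000, 2.400000) = -1.390000
  k2 = f(0.080000, 2.288800) = -1.301040
  p ← 2.400000 + 0.16·(-1.301040) = 2.191834
t=0.160000, p=2.191834:
  k1 = f(0.160000, 2.191834) = -1.223467
  k2 = f(0.240000, 2.093956) = -1.145165
  p ← 2.191834 + 0.16·(-1.145165) = 2.008607
p(0.32) ≈ 2.0086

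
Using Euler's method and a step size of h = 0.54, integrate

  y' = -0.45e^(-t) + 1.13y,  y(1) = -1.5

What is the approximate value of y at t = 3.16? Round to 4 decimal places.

-10.6583

Euler: y_{n+1} = y_n + h·f(t_n, y_n).
t=1.000000, y=-1.500000: f=-1.860546 → y ← -1.500000 + 0.54·(-1.860546) = -2.504695
t=1.540000, y=-2.504695: f=-2.926777 → y ← -2.504695 + 0.54·(-2.926777) = -4.085154
t=2.080000, y=-4.085154: f=-4.672443 → y ← -4.085154 + 0.54·(-4.672443) = -6.608273
t=2.620000, y=-6.608273: f=-7.500110 → y ← -6.608273 + 0.54·(-7.500110) = -10.658332
y(3.16) ≈ -10.6583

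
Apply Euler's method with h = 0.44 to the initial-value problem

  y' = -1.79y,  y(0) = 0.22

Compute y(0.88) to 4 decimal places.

Euler: y_{n+1} = y_n + h·f(t_n, y_n).
t=0.000000, y=0.220000: f=-0.393800 → y ← 0.220000 + 0.44·(-0.393800) = 0.046728
t=0.440000, y=0.046728: f=-0.083643 → y ← 0.046728 + 0.44·(-0.083643) = 0.009925
y(0.88) ≈ 0.0099

0.0099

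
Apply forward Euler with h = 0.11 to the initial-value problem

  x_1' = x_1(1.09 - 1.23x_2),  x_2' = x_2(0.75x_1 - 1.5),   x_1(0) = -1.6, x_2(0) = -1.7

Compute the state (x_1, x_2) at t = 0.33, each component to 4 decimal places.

Euler on (x_1,x_2): x_1_{n+1} = x_1_n + h·x_1', x_2_{n+1} = x_2_n + h·x_2'.
0.000000: (-1.600000, -1.700000); f=(-5.089600, 4.590000) → (-2.159856, -1.195100)
0.110000: (-2.159856, -1.195100); f=(-5.529173, 3.728583) → (-2.768065, -0.784956)
0.220000: (-2.768065, -0.784956); f=(-5.689746, 2.807041) → (-3.393937, -0.476181)
(x_1(0.33), x_2(0.33)) ≈ (-3.3939, -0.4762)

-3.3939, -0.4762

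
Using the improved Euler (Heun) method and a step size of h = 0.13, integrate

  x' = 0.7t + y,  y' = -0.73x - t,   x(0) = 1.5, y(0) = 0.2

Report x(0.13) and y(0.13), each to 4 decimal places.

Heun on (x,y): k1 = f(t_n, state_n); k2 = f(t_n + h, state_n + h·k1); state_{n+1} = state_n + (h/2)·(k1 + k2).
0.000000: (1.500000, 0.200000)
  k1 = (0.200000, -1.095000)
  predictor → (1.526000, 0.057650)
  k2 = (0.148650, -1.243980)
  → (1.522662, 0.047966)
(x(0.13), y(0.13)) ≈ (1.5227, 0.0480)

1.5227, 0.0480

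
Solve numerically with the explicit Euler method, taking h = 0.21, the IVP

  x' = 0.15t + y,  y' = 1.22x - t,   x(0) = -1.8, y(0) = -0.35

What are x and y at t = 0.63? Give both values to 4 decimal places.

Euler on (x,y): x_{n+1} = x_n + h·x', y_{n+1} = y_n + h·y'.
0.000000: (-1.800000, -0.350000); f=(-0.350000, -2.196000) → (-1.873500, -0.811160)
0.210000: (-1.873500, -0.811160); f=(-0.779660, -2.495670) → (-2.037229, -1.335251)
0.420000: (-2.037229, -1.335251); f=(-1.272251, -2.905419) → (-2.304401, -1.945389)
(x(0.63), y(0.63)) ≈ (-2.3044, -1.9454)

-2.3044, -1.9454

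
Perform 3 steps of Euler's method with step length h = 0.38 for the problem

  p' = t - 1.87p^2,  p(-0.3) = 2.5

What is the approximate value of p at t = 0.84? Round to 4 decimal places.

Euler: p_{n+1} = p_n + h·f(t_n, p_n).
t=-0.300000, p=2.500000: f=-11.987500 → p ← 2.500000 + 0.38·(-11.987500) = -2.055250
t=0.080000, p=-2.055250: f=-7.818978 → p ← -2.055250 + 0.38·(-7.818978) = -5.026462
t=0.460000, p=-5.026462: f=-46.786144 → p ← -5.026462 + 0.38·(-46.786144) = -22.805197
p(0.84) ≈ -22.8052

-22.8052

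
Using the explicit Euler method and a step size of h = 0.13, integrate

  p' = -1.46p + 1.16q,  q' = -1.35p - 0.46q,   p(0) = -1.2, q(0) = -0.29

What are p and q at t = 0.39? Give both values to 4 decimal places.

-0.6564, 0.2589

Euler on (p,q): p_{n+1} = p_n + h·p', q_{n+1} = q_n + h·q'.
0.000000: (-1.200000, -0.290000); f=(1.415600, 1.753400) → (-1.015972, -0.062058)
0.130000: (-1.015972, -0.062058); f=(1.411332, 1.400109) → (-0.832499, 0.119956)
0.260000: (-0.832499, 0.119956); f=(1.354597, 1.068694) → (-0.656401, 0.258886)
(p(0.39), q(0.39)) ≈ (-0.6564, 0.2589)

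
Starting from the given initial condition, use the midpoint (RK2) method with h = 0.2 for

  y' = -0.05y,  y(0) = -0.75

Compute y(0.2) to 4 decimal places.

Midpoint: k1 = f(s_n, y_n); k2 = f(s_n + h/2, y_n + (h/2)·k1); y_{n+1} = y_n + h·k2.
s=0.000000, y=-0.750000:
  k1 = f(0.000000, -0.750000) = 0.037500
  k2 = f(0.100000, -0.746250) = 0.037312
  y ← -0.750000 + 0.2·0.037312 = -0.742537
y(0.2) ≈ -0.7425

-0.7425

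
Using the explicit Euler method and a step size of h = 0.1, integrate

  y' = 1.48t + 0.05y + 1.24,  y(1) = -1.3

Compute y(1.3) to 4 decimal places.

-0.4550

Euler: y_{n+1} = y_n + h·f(t_n, y_n).
t=1.000000, y=-1.300000: f=2.655000 → y ← -1.300000 + 0.1·2.655000 = -1.034500
t=1.100000, y=-1.034500: f=2.816275 → y ← -1.034500 + 0.1·2.816275 = -0.752872
t=1.200000, y=-0.752872: f=2.978356 → y ← -0.752872 + 0.1·2.978356 = -0.455037
y(1.3) ≈ -0.4550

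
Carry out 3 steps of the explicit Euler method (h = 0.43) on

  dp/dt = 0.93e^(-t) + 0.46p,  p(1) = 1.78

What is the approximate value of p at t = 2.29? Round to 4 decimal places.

Euler: p_{n+1} = p_n + h·f(t_n, p_n).
t=1.000000, p=1.780000: f=1.160928 → p ← 1.780000 + 0.43·1.160928 = 2.279199
t=1.430000, p=2.279199: f=1.270989 → p ← 2.279199 + 0.43·1.270989 = 2.825724
t=1.860000, p=2.825724: f=1.444609 → p ← 2.825724 + 0.43·1.444609 = 3.446906
p(2.29) ≈ 3.4469

3.4469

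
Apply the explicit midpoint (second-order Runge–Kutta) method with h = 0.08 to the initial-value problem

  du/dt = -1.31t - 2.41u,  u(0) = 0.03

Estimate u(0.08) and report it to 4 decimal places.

0.0206

Midpoint: k1 = f(t_n, u_n); k2 = f(t_n + h/2, u_n + (h/2)·k1); u_{n+1} = u_n + h·k2.
t=0.000000, u=0.030000:
  k1 = f(0.000000, 0.030000) = -0.072300
  k2 = f(0.040000, 0.027108) = -0.117730
  u ← 0.030000 + 0.08·(-0.117730) = 0.020582
u(0.08) ≈ 0.0206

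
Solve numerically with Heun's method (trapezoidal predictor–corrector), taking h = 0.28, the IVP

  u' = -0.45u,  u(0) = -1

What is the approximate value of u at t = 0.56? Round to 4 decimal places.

Heun: k1 = f(t_n, u_n); k2 = f(t_n + h, u_n + h·k1); u_{n+1} = u_n + (h/2)·(k1 + k2).
t=0.000000, u=-1.000000:
  k1 = f(0.000000, -1.000000) = 0.450000
  k2 = f(0.280000, -0.874000) = 0.393300
  u ← -1.000000 + (0.28/2)·(0.450000 + 0.393300) = -0.881938
t=0.280000, u=-0.881938:
  k1 = f(0.280000, -0.881938) = 0.396872
  k2 = f(0.560000, -0.770814) = 0.346866
  u ← -0.881938 + (0.28/2)·(0.396872 + 0.346866) = -0.777815
u(0.56) ≈ -0.7778

-0.7778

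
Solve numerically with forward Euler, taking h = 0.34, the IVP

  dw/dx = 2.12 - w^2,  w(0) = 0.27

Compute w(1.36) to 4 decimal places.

Euler: w_{n+1} = w_n + h·f(x_n, w_n).
x=0.000000, w=0.270000: f=2.047100 → w ← 0.270000 + 0.34·2.047100 = 0.966014
x=0.340000, w=0.966014: f=1.186817 → w ← 0.966014 + 0.34·1.186817 = 1.369532
x=0.680000, w=1.369532: f=0.244383 → w ← 1.369532 + 0.34·0.244383 = 1.452622
x=1.020000, w=1.452622: f=0.009890 → w ← 1.452622 + 0.34·0.009890 = 1.455984
w(1.36) ≈ 1.4560

1.4560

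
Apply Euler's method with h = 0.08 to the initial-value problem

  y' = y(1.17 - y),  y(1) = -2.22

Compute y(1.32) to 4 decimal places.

Euler: y_{n+1} = y_n + h·f(t_n, y_n).
t=1.000000, y=-2.220000: f=-7.525800 → y ← -2.220000 + 0.08·(-7.525800) = -2.822064
t=1.080000, y=-2.822064: f=-11.265860 → y ← -2.822064 + 0.08·(-11.265860) = -3.723333
t=1.160000, y=-3.723333: f=-18.219507 → y ← -3.723333 + 0.08·(-18.219507) = -5.180893
t=1.240000, y=-5.180893: f=-32.903301 → y ← -5.180893 + 0.08·(-32.903301) = -7.813157
y(1.32) ≈ -7.8132

-7.8132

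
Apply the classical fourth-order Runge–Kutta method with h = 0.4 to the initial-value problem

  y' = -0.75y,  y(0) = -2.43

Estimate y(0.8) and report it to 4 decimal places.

-1.3337

RK4: k1 = f(x_n, y_n); k2 = f(x_n + h/2, y_n + (h/2)·k1); k3 = f(x_n + h/2, y_n + (h/2)·k2); k4 = f(x_n + h, y_n + h·k3); y_{n+1} = y_n + (h/6)·(k1 + 2k2 + 2k3 + k4).
x=0.000000, y=-2.430000:
  k1 = f(0.000000, -2.430000) = 1.822500
  k2 = f(0.200000, -2.065500) = 1.549125
  k3 = f(0.200000, -2.120175) = 1.590131
  k4 = f(0.400000, -1.793948) = 1.345461
  y ← -2.430000 + (0.4/6)·(k1 + 2k2 + 2k3 + k4) = -1.800235
x=0.400000, y=-1.800235:
  k1 = f(0.400000, -1.800235) = 1.350176
  k2 = f(0.600000, -1.530200) = 1.147650
  k3 = f(0.600000, -1.570705) = 1.178029
  k4 = f(0.800000, -1.329024) = 0.996768
  y ← -1.800235 + (0.4/6)·(k1 + 2k2 + 2k3 + k4) = -1.333682
y(0.8) ≈ -1.3337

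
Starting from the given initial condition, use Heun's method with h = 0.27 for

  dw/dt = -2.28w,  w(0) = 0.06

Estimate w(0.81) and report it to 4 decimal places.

0.0113

Heun: k1 = f(t_n, w_n); k2 = f(t_n + h, w_n + h·k1); w_{n+1} = w_n + (h/2)·(k1 + k2).
t=0.000000, w=0.060000:
  k1 = f(0.000000, 0.060000) = -0.136800
  k2 = f(0.270000, 0.023064) = -0.052586
  w ← 0.060000 + (0.27/2)·(-0.136800 + (-0.052586)) = 0.034433
t=0.270000, w=0.034433:
  k1 = f(0.270000, 0.034433) = -0.078507
  k2 = f(0.540000, 0.013236) = -0.030178
  w ← 0.034433 + (0.27/2)·(-0.078507 + (-0.030178)) = 0.019760
t=0.540000, w=0.019760:
  k1 = f(0.540000, 0.019760) = -0.045054
  k2 = f(0.810000, 0.007596) = -0.017319
  w ← 0.019760 + (0.27/2)·(-0.045054 + (-0.017319)) = 0.011340
w(0.81) ≈ 0.0113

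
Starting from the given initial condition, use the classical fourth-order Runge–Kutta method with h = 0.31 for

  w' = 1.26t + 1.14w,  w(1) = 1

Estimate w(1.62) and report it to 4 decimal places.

RK4: k1 = f(t_n, w_n); k2 = f(t_n + h/2, w_n + (h/2)·k1); k3 = f(t_n + h/2, w_n + (h/2)·k2); k4 = f(t_n + h, w_n + h·k3); w_{n+1} = w_n + (h/6)·(k1 + 2k2 + 2k3 + k4).
t=1.000000, w=1.000000:
  k1 = f(1.000000, 1.000000) = 2.400000
  k2 = f(1.155000, 1.372000) = 3.019380
  k3 = f(1.155000, 1.468004) = 3.128824
  k4 = f(1.310000, 1.969936) = 3.896327
  w ← 1.000000 + (0.31/6)·(k1 + 2k2 + 2k3 + k4) = 1.960625
t=1.310000, w=1.960625:
  k1 = f(1.310000, 1.960625) = 3.885712
  k2 = f(1.465000, 2.562910) = 4.767617
  k3 = f(1.465000, 2.699605) = 4.923450
  k4 = f(1.620000, 3.486894) = 6.016259
  w ← 1.960625 + (0.31/6)·(k1 + 2k2 + 2k3 + k4) = 3.473637
w(1.62) ≈ 3.4736

3.4736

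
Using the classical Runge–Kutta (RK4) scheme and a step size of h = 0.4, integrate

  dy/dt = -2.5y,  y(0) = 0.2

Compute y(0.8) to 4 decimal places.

RK4: k1 = f(t_n, y_n); k2 = f(t_n + h/2, y_n + (h/2)·k1); k3 = f(t_n + h/2, y_n + (h/2)·k2); k4 = f(t_n + h, y_n + h·k3); y_{n+1} = y_n + (h/6)·(k1 + 2k2 + 2k3 + k4).
t=0.000000, y=0.200000:
  k1 = f(0.000000, 0.200000) = -0.500000
  k2 = f(0.200000, 0.100000) = -0.250000
  k3 = f(0.200000, 0.150000) = -0.375000
  k4 = f(0.400000, 0.050000) = -0.125000
  y ← 0.200000 + (0.4/6)·(k1 + 2k2 + 2k3 + k4) = 0.075000
t=0.400000, y=0.075000:
  k1 = f(0.400000, 0.075000) = -0.187500
  k2 = f(0.600000, 0.037500) = -0.093750
  k3 = f(0.600000, 0.056250) = -0.140625
  k4 = f(0.800000, 0.018750) = -0.046875
  y ← 0.075000 + (0.4/6)·(k1 + 2k2 + 2k3 + k4) = 0.028125
y(0.8) ≈ 0.0281

0.0281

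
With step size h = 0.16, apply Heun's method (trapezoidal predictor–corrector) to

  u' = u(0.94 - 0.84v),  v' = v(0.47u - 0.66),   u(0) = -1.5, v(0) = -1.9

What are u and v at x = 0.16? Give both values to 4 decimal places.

-2.1733, -1.4964

Heun on (u,v): k1 = f(x_n, state_n); k2 = f(x_n + h, state_n + h·k1); state_{n+1} = state_n + (h/2)·(k1 + k2).
0.000000: (-1.500000, -1.900000)
  k1 = (-3.804000, 2.593500)
  predictor → (-2.108640, -1.485040)
  k2 = (-4.612510, 2.451891)
  → (-2.173321, -1.496369)
(u(0.16), v(0.16)) ≈ (-2.1733, -1.4964)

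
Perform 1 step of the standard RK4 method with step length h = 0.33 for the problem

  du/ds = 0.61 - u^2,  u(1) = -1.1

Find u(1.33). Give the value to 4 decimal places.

-1.3999

RK4: k1 = f(s_n, u_n); k2 = f(s_n + h/2, u_n + (h/2)·k1); k3 = f(s_n + h/2, u_n + (h/2)·k2); k4 = f(s_n + h, u_n + h·k3); u_{n+1} = u_n + (h/6)·(k1 + 2k2 + 2k3 + k4).
s=1.000000, u=-1.100000:
  k1 = f(1.000000, -1.100000) = -0.600000
  k2 = f(1.165000, -1.199000) = -0.827601
  k3 = f(1.165000, -1.236554) = -0.919066
  k4 = f(1.330000, -1.403292) = -1.359228
  u ← -1.100000 + (0.33/6)·(k1 + 2k2 + 2k3 + k4) = -1.399891
u(1.33) ≈ -1.3999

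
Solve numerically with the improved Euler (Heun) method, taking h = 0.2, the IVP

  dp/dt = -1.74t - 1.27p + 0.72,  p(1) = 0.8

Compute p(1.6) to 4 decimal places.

Heun: k1 = f(t_n, p_n); k2 = f(t_n + h, p_n + h·k1); p_{n+1} = p_n + (h/2)·(k1 + k2).
t=1.000000, p=0.800000:
  k1 = f(1.000000, 0.800000) = -2.036000
  k2 = f(1.200000, 0.392800) = -1.866856
  p ← 0.800000 + (0.2/2)·(-2.036000 + (-1.866856)) = 0.409714
t=1.200000, p=0.409714:
  k1 = f(1.200000, 0.409714) = -1.888337
  k2 = f(1.400000, 0.032047) = -1.756700
  p ← 0.409714 + (0.2/2)·(-1.888337 + (-1.756700)) = 0.045211
t=1.400000, p=0.045211:
  k1 = f(1.400000, 0.045211) = -1.773418
  k2 = f(1.600000, -0.309473) = -1.670970
  p ← 0.045211 + (0.2/2)·(-1.773418 + (-1.670970)) = -0.299228
p(1.6) ≈ -0.2992

-0.2992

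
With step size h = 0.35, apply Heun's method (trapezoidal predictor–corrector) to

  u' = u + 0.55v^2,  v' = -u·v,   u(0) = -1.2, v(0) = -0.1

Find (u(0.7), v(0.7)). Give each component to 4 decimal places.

-2.3757, -0.3111

Heun on (u,v): k1 = f(s_n, state_n); k2 = f(s_n + h, state_n + h·k1); state_{n+1} = state_n + (h/2)·(k1 + k2).
0.000000: (-1.200000, -0.100000)
  k1 = (-1.194500, -0.120000)
  predictor → (-1.618075, -0.142000)
  k2 = (-1.606985, -0.229767)
  → (-1.690260, -0.161209)
0.350000: (-1.690260, -0.161209)
  k1 = (-1.675966, -0.272485)
  predictor → (-2.276848, -0.256579)
  k2 = (-2.240640, -0.584191)
  → (-2.375666, -0.311128)
(u(0.7), v(0.7)) ≈ (-2.3757, -0.3111)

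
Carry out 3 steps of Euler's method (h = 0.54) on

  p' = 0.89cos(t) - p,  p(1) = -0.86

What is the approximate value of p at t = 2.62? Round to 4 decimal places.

Euler: p_{n+1} = p_n + h·f(t_n, p_n).
t=1.000000, p=-0.860000: f=1.340869 → p ← -0.860000 + 0.54·1.340869 = -0.135931
t=1.540000, p=-0.135931: f=0.163335 → p ← -0.135931 + 0.54·0.163335 = -0.047730
t=2.080000, p=-0.047730: f=-0.386129 → p ← -0.047730 + 0.54·(-0.386129) = -0.256240
p(2.62) ≈ -0.2562

-0.2562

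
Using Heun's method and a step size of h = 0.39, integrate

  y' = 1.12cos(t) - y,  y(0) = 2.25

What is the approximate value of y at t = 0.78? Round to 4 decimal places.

1.5675

Heun: k1 = f(t_n, y_n); k2 = f(t_n + h, y_n + h·k1); y_{n+1} = y_n + (h/2)·(k1 + k2).
t=0.000000, y=2.250000:
  k1 = f(0.000000, 2.250000) = -1.130000
  k2 = f(0.390000, 1.809300) = -0.773402
  y ← 2.250000 + (0.39/2)·(-1.130000 + (-0.773402)) = 1.878837
t=0.390000, y=1.878837:
  k1 = f(0.390000, 1.878837) = -0.842938
  k2 = f(0.780000, 1.550091) = -0.753867
  y ← 1.878837 + (0.39/2)·(-0.842938 + (-0.753867)) = 1.567459
y(0.78) ≈ 1.5675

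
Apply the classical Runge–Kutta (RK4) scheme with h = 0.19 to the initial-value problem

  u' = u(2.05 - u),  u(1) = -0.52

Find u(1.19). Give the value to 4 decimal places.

-0.8729

RK4: k1 = f(x_n, u_n); k2 = f(x_n + h/2, u_n + (h/2)·k1); k3 = f(x_n + h/2, u_n + (h/2)·k2); k4 = f(x_n + h, u_n + h·k3); u_{n+1} = u_n + (h/6)·(k1 + 2k2 + 2k3 + k4).
x=1.000000, u=-0.520000:
  k1 = f(1.000000, -0.520000) = -1.336400
  k2 = f(1.095000, -0.646958) = -1.744819
  k3 = f(1.095000, -0.685758) = -1.876067
  k4 = f(1.190000, -0.876453) = -2.564898
  u ← -0.520000 + (0.19/6)·(k1 + 2k2 + 2k3 + k4) = -0.872864
u(1.19) ≈ -0.8729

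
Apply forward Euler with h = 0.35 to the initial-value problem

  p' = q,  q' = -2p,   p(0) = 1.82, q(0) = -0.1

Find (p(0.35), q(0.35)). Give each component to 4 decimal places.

Euler on (p,q): p_{n+1} = p_n + h·p', q_{n+1} = q_n + h·q'.
0.000000: (1.820000, -0.100000); f=(-0.100000, -3.640000) → (1.785000, -1.374000)
(p(0.35), q(0.35)) ≈ (1.7850, -1.3740)

1.7850, -1.3740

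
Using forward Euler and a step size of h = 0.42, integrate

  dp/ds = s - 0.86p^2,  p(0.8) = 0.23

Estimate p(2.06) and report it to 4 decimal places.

Euler: p_{n+1} = p_n + h·f(s_n, p_n).
s=0.800000, p=0.230000: f=0.754506 → p ← 0.230000 + 0.42·0.754506 = 0.546893
s=1.220000, p=0.546893: f=0.962781 → p ← 0.546893 + 0.42·0.962781 = 0.951261
s=1.640000, p=0.951261: f=0.861789 → p ← 0.951261 + 0.42·0.861789 = 1.313212
p(2.06) ≈ 1.3132

1.3132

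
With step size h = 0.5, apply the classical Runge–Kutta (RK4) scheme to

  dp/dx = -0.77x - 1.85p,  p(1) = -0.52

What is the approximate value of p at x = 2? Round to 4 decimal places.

RK4: k1 = f(x_n, p_n); k2 = f(x_n + h/2, p_n + (h/2)·k1); k3 = f(x_n + h/2, p_n + (h/2)·k2); k4 = f(x_n + h, p_n + h·k3); p_{n+1} = p_n + (h/6)·(k1 + 2k2 + 2k3 + k4).
x=1.000000, p=-0.520000:
  k1 = f(1.000000, -0.520000) = 0.192000
  k2 = f(1.250000, -0.472000) = -0.089300
  k3 = f(1.250000, -0.542325) = 0.040801
  k4 = f(1.500000, -0.499599) = -0.230741
  p ← -0.520000 + (0.5/6)·(k1 + 2k2 + 2k3 + k4) = -0.531312
x=1.500000, p=-0.531312:
  k1 = f(1.500000, -0.531312) = -0.172074
  k2 = f(1.750000, -0.574330) = -0.284990
  k3 = f(1.750000, -0.602559) = -0.232766
  k4 = f(2.000000, -0.647695) = -0.341765
  p ← -0.531312 + (0.5/6)·(k1 + 2k2 + 2k3 + k4) = -0.660424
p(2) ≈ -0.6604

-0.6604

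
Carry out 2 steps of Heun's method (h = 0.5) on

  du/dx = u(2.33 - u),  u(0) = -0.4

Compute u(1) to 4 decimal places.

-9.6246

Heun: k1 = f(x_n, u_n); k2 = f(x_n + h, u_n + h·k1); u_{n+1} = u_n + (h/2)·(k1 + k2).
x=0.000000, u=-0.400000:
  k1 = f(0.000000, -0.400000) = -1.092000
  k2 = f(0.500000, -0.946000) = -3.099096
  u ← -0.400000 + (0.5/2)·(-1.092000 + (-3.099096)) = -1.447774
x=0.500000, u=-1.447774:
  k1 = f(0.500000, -1.447774) = -5.469363
  k2 = f(1.000000, -4.182455) = -27.238055
  u ← -1.447774 + (0.5/2)·(-5.469363 + (-27.238055)) = -9.624629
u(1) ≈ -9.6246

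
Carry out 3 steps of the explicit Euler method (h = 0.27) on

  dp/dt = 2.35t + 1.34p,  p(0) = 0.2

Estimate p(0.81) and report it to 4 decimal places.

Euler: p_{n+1} = p_n + h·f(t_n, p_n).
t=0.000000, p=0.200000: f=0.268000 → p ← 0.200000 + 0.27·0.268000 = 0.272360
t=0.270000, p=0.272360: f=0.999462 → p ← 0.272360 + 0.27·0.999462 = 0.542215
t=0.540000, p=0.542215: f=1.995568 → p ← 0.542215 + 0.27·1.995568 = 1.081018
p(0.81) ≈ 1.0810

1.0810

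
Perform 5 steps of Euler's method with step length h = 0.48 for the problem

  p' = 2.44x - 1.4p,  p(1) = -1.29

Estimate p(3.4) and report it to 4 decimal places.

4.6740

Euler: p_{n+1} = p_n + h·f(x_n, p_n).
x=1.000000, p=-1.290000: f=4.246000 → p ← -1.290000 + 0.48·4.246000 = 0.748080
x=1.480000, p=0.748080: f=2.563888 → p ← 0.748080 + 0.48·2.563888 = 1.978746
x=1.960000, p=1.978746: f=2.012155 → p ← 1.978746 + 0.48·2.012155 = 2.944581
x=2.440000, p=2.944581: f=1.831187 → p ← 2.944581 + 0.48·1.831187 = 3.823550
x=2.920000, p=3.823550: f=1.771829 → p ← 3.823550 + 0.48·1.771829 = 4.674029
p(3.4) ≈ 4.6740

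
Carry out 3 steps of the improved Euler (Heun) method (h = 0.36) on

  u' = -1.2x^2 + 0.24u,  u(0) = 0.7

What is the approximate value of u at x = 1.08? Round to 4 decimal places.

Heun: k1 = f(x_n, u_n); k2 = f(x_n + h, u_n + h·k1); u_{n+1} = u_n + (h/2)·(k1 + k2).
x=0.000000, u=0.700000:
  k1 = f(0.000000, 0.700000) = 0.168000
  k2 = f(0.360000, 0.760480) = 0.026995
  u ← 0.700000 + (0.36/2)·(0.168000 + 0.026995) = 0.735099
x=0.360000, u=0.735099:
  k1 = f(0.360000, 0.735099) = 0.020904
  k2 = f(0.720000, 0.742625) = -0.443850
  u ← 0.735099 + (0.36/2)·(0.020904 + (-0.443850)) = 0.658969
x=0.720000, u=0.658969:
  k1 = f(0.720000, 0.658969) = -0.463927
  k2 = f(1.080000, 0.491955) = -1.281611
  u ← 0.658969 + (0.36/2)·(-0.463927 + (-1.281611)) = 0.344772
u(1.08) ≈ 0.3448

0.3448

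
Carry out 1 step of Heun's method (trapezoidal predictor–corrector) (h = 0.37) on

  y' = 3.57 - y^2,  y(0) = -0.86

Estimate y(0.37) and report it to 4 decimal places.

Heun: k1 = f(x_n, y_n); k2 = f(x_n + h, y_n + h·k1); y_{n+1} = y_n + (h/2)·(k1 + k2).
x=0.000000, y=-0.860000:
  k1 = f(0.000000, -0.860000) = 2.830400
  k2 = f(0.370000, 0.187248) = 3.534938
  y ← -0.860000 + (0.37/2)·(2.830400 + 3.534938) = 0.317588
y(0.37) ≈ 0.3176

0.3176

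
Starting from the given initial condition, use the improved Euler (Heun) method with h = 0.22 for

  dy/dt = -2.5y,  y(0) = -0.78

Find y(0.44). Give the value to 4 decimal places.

-0.2820

Heun: k1 = f(t_n, y_n); k2 = f(t_n + h, y_n + h·k1); y_{n+1} = y_n + (h/2)·(k1 + k2).
t=0.000000, y=-0.780000:
  k1 = f(0.000000, -0.780000) = 1.950000
  k2 = f(0.220000, -0.351000) = 0.877500
  y ← -0.780000 + (0.22/2)·(1.950000 + 0.877500) = -0.468975
t=0.220000, y=-0.468975:
  k1 = f(0.220000, -0.468975) = 1.172438
  k2 = f(0.440000, -0.211039) = 0.527597
  y ← -0.468975 + (0.22/2)·(1.172438 + 0.527597) = -0.281971
y(0.44) ≈ -0.2820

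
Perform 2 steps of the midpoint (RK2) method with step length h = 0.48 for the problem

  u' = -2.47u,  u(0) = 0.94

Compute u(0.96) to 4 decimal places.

0.2515

Midpoint: k1 = f(x_n, u_n); k2 = f(x_n + h/2, u_n + (h/2)·k1); u_{n+1} = u_n + h·k2.
x=0.000000, u=0.940000:
  k1 = f(0.000000, 0.940000) = -2.321800
  k2 = f(0.240000, 0.382768) = -0.945437
  u ← 0.940000 + 0.48·(-0.945437) = 0.486190
x=0.480000, u=0.486190:
  k1 = f(0.480000, 0.486190) = -1.200890
  k2 = f(0.720000, 0.197977) = -0.489002
  u ← 0.486190 + 0.48·(-0.489002) = 0.251469
u(0.96) ≈ 0.2515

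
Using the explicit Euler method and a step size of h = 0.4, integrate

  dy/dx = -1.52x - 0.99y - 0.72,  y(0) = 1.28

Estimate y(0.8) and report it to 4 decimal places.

-0.2382

Euler: y_{n+1} = y_n + h·f(x_n, y_n).
x=0.000000, y=1.280000: f=-1.987200 → y ← 1.280000 + 0.4·(-1.987200) = 0.485120
x=0.400000, y=0.485120: f=-1.808269 → y ← 0.485120 + 0.4·(-1.808269) = -0.238188
y(0.8) ≈ -0.2382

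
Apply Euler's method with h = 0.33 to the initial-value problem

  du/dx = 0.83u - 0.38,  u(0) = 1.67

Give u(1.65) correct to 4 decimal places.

Euler: u_{n+1} = u_n + h·f(x_n, u_n).
x=0.000000, u=1.670000: f=1.006100 → u ← 1.670000 + 0.33·1.006100 = 2.002013
x=0.330000, u=2.002013: f=1.281671 → u ← 2.002013 + 0.33·1.281671 = 2.424964
x=0.660000, u=2.424964: f=1.632720 → u ← 2.424964 + 0.33·1.632720 = 2.963762
x=0.990000, u=2.963762: f=2.079923 → u ← 2.963762 + 0.33·2.079923 = 3.650137
x=1.320000, u=3.650137: f=2.649613 → u ← 3.650137 + 0.33·2.649613 = 4.524509
u(1.65) ≈ 4.5245

4.5245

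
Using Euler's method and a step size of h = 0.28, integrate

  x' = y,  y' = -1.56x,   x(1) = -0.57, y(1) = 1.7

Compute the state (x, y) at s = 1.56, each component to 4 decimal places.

Euler on (x,y): x_{n+1} = x_n + h·x', y_{n+1} = y_n + h·y'.
1.000000: (-0.570000, 1.700000); f=(1.700000, 0.889200) → (-0.094000, 1.948976)
1.280000: (-0.094000, 1.948976); f=(1.948976, 0.146640) → (0.451713, 1.990035)
(x(1.56), y(1.56)) ≈ (0.4517, 1.9900)

0.4517, 1.9900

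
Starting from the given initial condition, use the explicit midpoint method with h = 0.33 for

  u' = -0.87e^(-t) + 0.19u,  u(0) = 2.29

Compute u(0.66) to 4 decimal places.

2.1455

Midpoint: k1 = f(t_n, u_n); k2 = f(t_n + h/2, u_n + (h/2)·k1); u_{n+1} = u_n + h·k2.
t=0.000000, u=2.290000:
  k1 = f(0.000000, 2.290000) = -0.434900
  k2 = f(0.165000, 2.218241) = -0.316202
  u ← 2.290000 + 0.33·(-0.316202) = 2.185653
t=0.330000, u=2.185653:
  k1 = f(0.330000, 2.185653) = -0.210189
  k2 = f(0.495000, 2.150972) = -0.121642
  u ← 2.185653 + 0.33·(-0.121642) = 2.145512
u(0.66) ≈ 2.1455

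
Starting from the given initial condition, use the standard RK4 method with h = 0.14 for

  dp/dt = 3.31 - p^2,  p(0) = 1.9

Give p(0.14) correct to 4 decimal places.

RK4: k1 = f(t_n, p_n); k2 = f(t_n + h/2, p_n + (h/2)·k1); k3 = f(t_n + h/2, p_n + (h/2)·k2); k4 = f(t_n + h, p_n + h·k3); p_{n+1} = p_n + (h/6)·(k1 + 2k2 + 2k3 + k4).
t=0.000000, p=1.900000:
  k1 = f(0.000000, 1.900000) = -0.300000
  k2 = f(0.070000, 1.879000) = -0.220641
  k3 = f(0.070000, 1.884555) = -0.241548
  k4 = f(0.140000, 1.866183) = -0.172640
  p ← 1.900000 + (0.14/6)·(k1 + 2k2 + 2k3 + k4) = 1.867403
p(0.14) ≈ 1.8674

1.8674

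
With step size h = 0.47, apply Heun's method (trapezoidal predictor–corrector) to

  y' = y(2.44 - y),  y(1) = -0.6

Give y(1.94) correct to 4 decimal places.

-23.3734

Heun: k1 = f(s_n, y_n); k2 = f(s_n + h, y_n + h·k1); y_{n+1} = y_n + (h/2)·(k1 + k2).
s=1.000000, y=-0.600000:
  k1 = f(1.000000, -0.600000) = -1.824000
  k2 = f(1.470000, -1.457280) = -5.679428
  y ← -0.600000 + (0.47/2)·(-1.824000 + (-5.679428)) = -2.363306
s=1.470000, y=-2.363306:
  k1 = f(1.470000, -2.363306) = -11.351679
  k2 = f(1.940000, -7.698595) = -78.052934
  y ← -2.363306 + (0.47/2)·(-11.351679 + (-78.052934)) = -23.373390
y(1.94) ≈ -23.3734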